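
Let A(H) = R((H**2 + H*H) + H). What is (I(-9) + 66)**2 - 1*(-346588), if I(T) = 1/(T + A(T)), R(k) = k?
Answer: 7277193793/20736 ≈ 3.5095e+5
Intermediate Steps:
A(H) = H + 2*H**2 (A(H) = (H**2 + H*H) + H = (H**2 + H**2) + H = 2*H**2 + H = H + 2*H**2)
I(T) = 1/(T + T*(1 + 2*T))
(I(-9) + 66)**2 - 1*(-346588) = ((1/2)/(-9*(1 - 9)) + 66)**2 - 1*(-346588) = ((1/2)*(-1/9)/(-8) + 66)**2 + 346588 = ((1/2)*(-1/9)*(-1/8) + 66)**2 + 346588 = (1/144 + 66)**2 + 346588 = (9505/144)**2 + 346588 = 90345025/20736 + 346588 = 7277193793/20736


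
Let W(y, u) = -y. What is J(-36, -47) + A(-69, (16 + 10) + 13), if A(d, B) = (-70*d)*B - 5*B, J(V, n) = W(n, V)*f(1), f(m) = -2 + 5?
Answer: 188316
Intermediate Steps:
f(m) = 3
J(V, n) = -3*n (J(V, n) = -n*3 = -3*n)
A(d, B) = -5*B - 70*B*d (A(d, B) = -70*B*d - 5*B = -5*B - 70*B*d)
J(-36, -47) + A(-69, (16 + 10) + 13) = -3*(-47) - 5*((16 + 10) + 13)*(1 + 14*(-69)) = 141 - 5*(26 + 13)*(1 - 966) = 141 - 5*39*(-965) = 141 + 188175 = 188316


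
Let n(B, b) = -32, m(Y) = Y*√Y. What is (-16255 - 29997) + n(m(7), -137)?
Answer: -46284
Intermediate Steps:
m(Y) = Y^(3/2)
(-16255 - 29997) + n(m(7), -137) = (-16255 - 29997) - 32 = -46252 - 32 = -46284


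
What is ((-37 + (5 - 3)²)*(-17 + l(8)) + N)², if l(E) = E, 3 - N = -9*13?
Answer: 173889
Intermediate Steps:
N = 120 (N = 3 - (-9)*13 = 3 - 1*(-117) = 3 + 117 = 120)
((-37 + (5 - 3)²)*(-17 + l(8)) + N)² = ((-37 + (5 - 3)²)*(-17 + 8) + 120)² = ((-37 + 2²)*(-9) + 120)² = ((-37 + 4)*(-9) + 120)² = (-33*(-9) + 120)² = (297 + 120)² = 417² = 173889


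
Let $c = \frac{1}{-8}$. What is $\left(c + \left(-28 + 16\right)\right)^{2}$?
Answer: $\frac{9409}{64} \approx 147.02$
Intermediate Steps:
$c = - \frac{1}{8} \approx -0.125$
$\left(c + \left(-28 + 16\right)\right)^{2} = \left(- \frac{1}{8} + \left(-28 + 16\right)\right)^{2} = \left(- \frac{1}{8} - 12\right)^{2} = \left(- \frac{97}{8}\right)^{2} = \frac{9409}{64}$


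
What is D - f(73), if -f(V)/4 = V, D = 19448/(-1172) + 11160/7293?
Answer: 197257074/712283 ≈ 276.94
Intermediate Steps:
D = -10729562/712283 (D = 19448*(-1/1172) + 11160*(1/7293) = -4862/293 + 3720/2431 = -10729562/712283 ≈ -15.064)
f(V) = -4*V
D - f(73) = -10729562/712283 - (-4)*73 = -10729562/712283 - 1*(-292) = -10729562/712283 + 292 = 197257074/712283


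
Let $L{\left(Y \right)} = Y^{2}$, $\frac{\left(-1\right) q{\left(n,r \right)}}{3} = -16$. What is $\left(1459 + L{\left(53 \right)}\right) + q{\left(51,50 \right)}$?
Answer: $4316$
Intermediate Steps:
$q{\left(n,r \right)} = 48$ ($q{\left(n,r \right)} = \left(-3\right) \left(-16\right) = 48$)
$\left(1459 + L{\left(53 \right)}\right) + q{\left(51,50 \right)} = \left(1459 + 53^{2}\right) + 48 = \left(1459 + 2809\right) + 48 = 4268 + 48 = 4316$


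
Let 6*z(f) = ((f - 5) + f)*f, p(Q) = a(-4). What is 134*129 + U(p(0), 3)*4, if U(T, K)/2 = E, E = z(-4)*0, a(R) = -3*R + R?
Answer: 17286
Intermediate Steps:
a(R) = -2*R
p(Q) = 8 (p(Q) = -2*(-4) = 8)
z(f) = f*(-5 + 2*f)/6 (z(f) = (((f - 5) + f)*f)/6 = (((-5 + f) + f)*f)/6 = ((-5 + 2*f)*f)/6 = (f*(-5 + 2*f))/6 = f*(-5 + 2*f)/6)
E = 0 (E = ((1/6)*(-4)*(-5 + 2*(-4)))*0 = ((1/6)*(-4)*(-5 - 8))*0 = ((1/6)*(-4)*(-13))*0 = (26/3)*0 = 0)
U(T, K) = 0 (U(T, K) = 2*0 = 0)
134*129 + U(p(0), 3)*4 = 134*129 + 0*4 = 17286 + 0 = 17286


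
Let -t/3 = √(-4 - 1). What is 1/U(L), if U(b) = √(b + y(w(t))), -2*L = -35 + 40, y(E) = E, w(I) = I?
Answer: √2/√(-5 - 6*I*√5) ≈ 0.2132 + 0.30697*I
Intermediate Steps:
t = -3*I*√5 (t = -3*√(-4 - 1) = -3*I*√5 ≈ -6.7082*I)
L = -5/2 (L = -(-35 + 40)/2 = -½*5 = -5/2 ≈ -2.5000)
U(b) = √(b - 3*I*√5)
1/U(L) = 1/(√(-5/2 - 3*I*√5)) = (-5/2 - 3*I*√5)^(-½)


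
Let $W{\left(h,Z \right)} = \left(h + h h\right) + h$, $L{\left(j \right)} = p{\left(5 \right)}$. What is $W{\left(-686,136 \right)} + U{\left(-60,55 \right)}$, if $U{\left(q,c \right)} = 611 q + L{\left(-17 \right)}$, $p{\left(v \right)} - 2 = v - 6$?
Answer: $432565$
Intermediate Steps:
$p{\left(v \right)} = -4 + v$ ($p{\left(v \right)} = 2 + \left(v - 6\right) = 2 + \left(-6 + v\right) = -4 + v$)
$L{\left(j \right)} = 1$ ($L{\left(j \right)} = -4 + 5 = 1$)
$W{\left(h,Z \right)} = h^{2} + 2 h$ ($W{\left(h,Z \right)} = \left(h + h^{2}\right) + h = h^{2} + 2 h$)
$U{\left(q,c \right)} = 1 + 611 q$ ($U{\left(q,c \right)} = 611 q + 1 = 1 + 611 q$)
$W{\left(-686,136 \right)} + U{\left(-60,55 \right)} = - 686 \left(2 - 686\right) + \left(1 + 611 \left(-60\right)\right) = \left(-686\right) \left(-684\right) + \left(1 - 36660\right) = 469224 - 36659 = 432565$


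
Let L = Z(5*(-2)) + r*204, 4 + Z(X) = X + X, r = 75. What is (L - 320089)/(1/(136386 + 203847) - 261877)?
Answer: 103707441429/89099197340 ≈ 1.1640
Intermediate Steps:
Z(X) = -4 + 2*X (Z(X) = -4 + (X + X) = -4 + 2*X)
L = 15276 (L = (-4 + 2*(5*(-2))) + 75*204 = (-4 + 2*(-10)) + 15300 = (-4 - 20) + 15300 = -24 + 15300 = 15276)
(L - 320089)/(1/(136386 + 203847) - 261877) = (15276 - 320089)/(1/(136386 + 203847) - 261877) = -304813/(1/340233 - 261877) = -304813/(-89099197340/340233) = -304813*(-340233/89099197340) = 103707441429/89099197340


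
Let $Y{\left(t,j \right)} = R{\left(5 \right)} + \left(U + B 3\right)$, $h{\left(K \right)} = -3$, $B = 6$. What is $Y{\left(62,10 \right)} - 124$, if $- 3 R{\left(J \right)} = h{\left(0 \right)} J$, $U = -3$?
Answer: $-104$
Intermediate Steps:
$R{\left(J \right)} = J$ ($R{\left(J \right)} = - \frac{\left(-3\right) J}{3} = J$)
$Y{\left(t,j \right)} = 20$ ($Y{\left(t,j \right)} = 5 + \left(-3 + 6 \cdot 3\right) = 5 + \left(-3 + 18\right) = 5 + 15 = 20$)
$Y{\left(62,10 \right)} - 124 = 20 - 124 = -104$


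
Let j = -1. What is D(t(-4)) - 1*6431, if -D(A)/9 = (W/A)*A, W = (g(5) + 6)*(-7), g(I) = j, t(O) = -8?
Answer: -6116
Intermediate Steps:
g(I) = -1
W = -35 (W = (-1 + 6)*(-7) = 5*(-7) = -35)
D(A) = 315 (D(A) = -9*(-35/A)*A = -9*(-35) = 315)
D(t(-4)) - 1*6431 = 315 - 1*6431 = 315 - 6431 = -6116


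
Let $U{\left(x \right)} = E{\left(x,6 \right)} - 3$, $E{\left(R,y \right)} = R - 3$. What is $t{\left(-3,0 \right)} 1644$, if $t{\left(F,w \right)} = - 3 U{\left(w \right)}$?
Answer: $29592$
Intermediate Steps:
$E{\left(R,y \right)} = -3 + R$ ($E{\left(R,y \right)} = R - 3 = -3 + R$)
$U{\left(x \right)} = -6 + x$ ($U{\left(x \right)} = \left(-3 + x\right) - 3 = -6 + x$)
$t{\left(F,w \right)} = 18 - 3 w$ ($t{\left(F,w \right)} = - 3 \left(-6 + w\right) = 18 - 3 w$)
$t{\left(-3,0 \right)} 1644 = \left(18 - 0\right) 1644 = \left(18 + 0\right) 1644 = 18 \cdot 1644 = 29592$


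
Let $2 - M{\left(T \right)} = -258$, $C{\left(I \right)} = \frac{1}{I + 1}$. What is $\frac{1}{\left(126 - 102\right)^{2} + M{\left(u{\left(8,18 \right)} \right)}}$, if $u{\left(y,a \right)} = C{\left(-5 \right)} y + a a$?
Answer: $\frac{1}{836} \approx 0.0011962$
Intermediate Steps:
$C{\left(I \right)} = \frac{1}{1 + I}$
$u{\left(y,a \right)} = a^{2} - \frac{y}{4}$ ($u{\left(y,a \right)} = \frac{y}{1 - 5} + a a = \frac{y}{-4} + a^{2} = - \frac{y}{4} + a^{2} = a^{2} - \frac{y}{4}$)
$M{\left(T \right)} = 260$ ($M{\left(T \right)} = 2 - -258 = 2 + 258 = 260$)
$\frac{1}{\left(126 - 102\right)^{2} + M{\left(u{\left(8,18 \right)} \right)}} = \frac{1}{\left(126 - 102\right)^{2} + 260} = \frac{1}{24^{2} + 260} = \frac{1}{576 + 260} = \frac{1}{836}$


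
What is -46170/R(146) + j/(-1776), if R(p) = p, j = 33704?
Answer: -5432419/16206 ≈ -335.21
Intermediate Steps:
-46170/R(146) + j/(-1776) = -46170/146 + 33704/(-1776) = -46170*1/146 + 33704*(-1/1776) = -23085/73 - 4213/222 = -5432419/16206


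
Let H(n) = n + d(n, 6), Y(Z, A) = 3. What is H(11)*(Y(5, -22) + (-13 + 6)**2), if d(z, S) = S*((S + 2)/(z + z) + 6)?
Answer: 28132/11 ≈ 2557.5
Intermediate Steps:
d(z, S) = S*(6 + (2 + S)/(2*z)) (d(z, S) = S*((2 + S)/((2*z)) + 6) = S*((2 + S)*(1/(2*z)) + 6) = S*((2 + S)/(2*z) + 6) = S*(6 + (2 + S)/(2*z)))
H(n) = n + 3*(8 + 12*n)/n (H(n) = n + (1/2)*6*(2 + 6 + 12*n)/n = n + (1/2)*6*(8 + 12*n)/n = n + 3*(8 + 12*n)/n)
H(11)*(Y(5, -22) + (-13 + 6)**2) = (36 + 11 + 24/11)*(3 + (-13 + 6)**2) = (36 + 11 + 24*(1/11))*(3 + (-7)**2) = (36 + 11 + 24/11)*(3 + 49) = (541/11)*52 = 28132/11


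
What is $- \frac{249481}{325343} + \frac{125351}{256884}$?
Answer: $- \frac{23305606811}{83575411212} \approx -0.27886$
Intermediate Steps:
$- \frac{249481}{325343} + \frac{125351}{256884} = - \frac{23305606811}{83575411212}$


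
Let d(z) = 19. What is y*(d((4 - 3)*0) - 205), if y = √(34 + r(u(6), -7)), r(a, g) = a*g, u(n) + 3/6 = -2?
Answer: -93*√206 ≈ -1334.8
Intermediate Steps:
u(n) = -5/2 (u(n) = -½ - 2 = -5/2)
y = √206/2 (y = √(34 - 5/2*(-7)) = √(34 + 35/2) = √(103/2) = √206/2 ≈ 7.1764)
y*(d((4 - 3)*0) - 205) = (√206/2)*(19 - 205) = (√206/2)*(-186) = -93*√206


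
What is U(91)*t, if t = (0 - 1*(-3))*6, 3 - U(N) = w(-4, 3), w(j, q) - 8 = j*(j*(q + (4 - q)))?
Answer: -1242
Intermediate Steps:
w(j, q) = 8 + 4*j**2 (w(j, q) = 8 + j*(j*(q + (4 - q))) = 8 + j*(j*4) = 8 + j*(4*j) = 8 + 4*j**2)
U(N) = -69 (U(N) = 3 - (8 + 4*(-4)**2) = 3 - (8 + 4*16) = 3 - (8 + 64) = 3 - 1*72 = 3 - 72 = -69)
t = 18 (t = (0 + 3)*6 = 3*6 = 18)
U(91)*t = -69*18 = -1242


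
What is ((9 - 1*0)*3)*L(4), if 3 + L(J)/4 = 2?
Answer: -108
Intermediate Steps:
L(J) = -4 (L(J) = -12 + 4*2 = -12 + 8 = -4)
((9 - 1*0)*3)*L(4) = ((9 - 1*0)*3)*(-4) = ((9 + 0)*3)*(-4) = (9*3)*(-4) = 27*(-4) = -108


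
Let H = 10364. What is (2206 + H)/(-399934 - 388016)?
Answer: -419/26265 ≈ -0.015953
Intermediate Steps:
(2206 + H)/(-399934 - 388016) = (2206 + 10364)/(-399934 - 388016) = 12570/(-787950) = 12570*(-1/787950) = -419/26265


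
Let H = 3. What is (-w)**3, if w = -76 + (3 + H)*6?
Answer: 64000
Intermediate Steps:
w = -40 (w = -76 + (3 + 3)*6 = -76 + 6*6 = -76 + 36 = -40)
(-w)**3 = (-1*(-40))**3 = 40**3 = 64000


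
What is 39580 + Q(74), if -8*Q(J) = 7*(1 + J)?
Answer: 316115/8 ≈ 39514.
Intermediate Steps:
Q(J) = -7/8 - 7*J/8 (Q(J) = -7*(1 + J)/8 = -(7 + 7*J)/8 = -7/8 - 7*J/8)
39580 + Q(74) = 39580 + (-7/8 - 7/8*74) = 39580 + (-7/8 - 259/4) = 39580 - 525/8 = 316115/8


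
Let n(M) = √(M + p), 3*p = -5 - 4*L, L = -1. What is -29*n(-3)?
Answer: -29*I*√30/3 ≈ -52.947*I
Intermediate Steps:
p = -⅓ (p = (-5 - 4*(-1))/3 = (-5 + 4)/3 = (⅓)*(-1) = -⅓ ≈ -0.33333)
n(M) = √(-⅓ + M) (n(M) = √(M - ⅓) = √(-⅓ + M))
-29*n(-3) = -29*√(-3 + 9*(-3))/3 = -29*√(-3 - 27)/3 = -29*√(-30)/3 = -29*I*√30/3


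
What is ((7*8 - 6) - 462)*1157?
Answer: -476684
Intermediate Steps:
((7*8 - 6) - 462)*1157 = ((56 - 6) - 462)*1157 = (50 - 462)*1157 = -412*1157 = -476684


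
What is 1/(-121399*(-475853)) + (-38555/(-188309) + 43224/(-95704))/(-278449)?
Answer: 59612682804416323/67228898883211482345559 ≈ 8.8671e-7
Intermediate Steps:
1/(-121399*(-475853)) + (-38555/(-188309) + 43224/(-95704))/(-278449) = -1/121399*(-1/475853) + (-38555*(-1/188309) + 43224*(-1/95704))*(-1/278449) = 1/57768078347 + (3505/17119 - 5403/11963)*(-1/278449) = 1/57768078347 - 50563642/204794597*(-1/278449) = 1/57768078347 + 50563642/57024850740053 = 59612682804416323/67228898883211482345559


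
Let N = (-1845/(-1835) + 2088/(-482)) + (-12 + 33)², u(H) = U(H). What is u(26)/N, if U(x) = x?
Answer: 1149811/19355454 ≈ 0.059405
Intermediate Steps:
u(H) = H
N = 38710908/88447 (N = (-1845*(-1/1835) + 2088*(-1/482)) + 21² = (369/367 - 1044/241) + 441 = -294219/88447 + 441 = 38710908/88447 ≈ 437.67)
u(26)/N = 26/(38710908/88447) = 26*(88447/38710908) = 1149811/19355454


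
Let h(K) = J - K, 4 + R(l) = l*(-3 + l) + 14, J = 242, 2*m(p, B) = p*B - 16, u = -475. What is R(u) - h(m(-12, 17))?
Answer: 226708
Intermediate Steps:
m(p, B) = -8 + B*p/2 (m(p, B) = (p*B - 16)/2 = (B*p - 16)/2 = (-16 + B*p)/2 = -8 + B*p/2)
R(l) = 10 + l*(-3 + l) (R(l) = -4 + (l*(-3 + l) + 14) = -4 + (14 + l*(-3 + l)) = 10 + l*(-3 + l))
h(K) = 242 - K
R(u) - h(m(-12, 17)) = (10 + (-475)² - 3*(-475)) - (242 - (-8 + (½)*17*(-12))) = (10 + 225625 + 1425) - (242 - (-8 - 102)) = 227060 - (242 - 1*(-110)) = 227060 - (242 + 110) = 227060 - 1*352 = 227060 - 352 = 226708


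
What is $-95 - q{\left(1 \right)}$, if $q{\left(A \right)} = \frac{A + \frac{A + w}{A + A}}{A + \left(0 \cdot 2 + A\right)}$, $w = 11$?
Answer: $- \frac{197}{2} \approx -98.5$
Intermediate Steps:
$q{\left(A \right)} = \frac{A + \frac{11 + A}{2 A}}{2 A}$ ($q{\left(A \right)} = \frac{A + \frac{A + 11}{A + A}}{A + \left(0 \cdot 2 + A\right)} = \frac{A + \frac{11 + A}{2 A}}{A + \left(0 + A\right)} = \frac{A + \left(11 + A\right) \frac{1}{2 A}}{A + A} = \frac{A + \frac{11 + A}{2 A}}{2 A}$)
$-95 - q{\left(1 \right)} = -95 - \frac{11 + 1 + 2 \cdot 1^{2}}{4 \cdot 1} = -95 - \frac{1}{4} \cdot 1 \left(11 + 1 + 2 \cdot 1\right) = -95 - \frac{1}{4} \cdot 1 \left(11 + 1 + 2\right) = -95 - \frac{1}{4} \cdot 1 \cdot 14 = -95 - \frac{7}{2} = - \frac{197}{2}$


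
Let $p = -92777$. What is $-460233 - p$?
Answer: $-367456$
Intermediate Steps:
$-460233 - p = -460233 - -92777 = -460233 + 92777 = -367456$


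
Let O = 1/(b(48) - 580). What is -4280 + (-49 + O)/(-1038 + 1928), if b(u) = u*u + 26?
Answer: -6666185749/1557500 ≈ -4280.1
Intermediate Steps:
b(u) = 26 + u² (b(u) = u² + 26 = 26 + u²)
O = 1/1750 (O = 1/((26 + 48²) - 580) = 1/((26 + 2304) - 580) = 1/(2330 - 580) = 1/1750 ≈ 0.00057143)
-4280 + (-49 + O)/(-1038 + 1928) = -4280 + (-49 + 1/1750)/(-1038 + 1928) = -4280 - 85749/1750/890 = -4280 - 85749/1750*1/890 = -4280 - 85749/1557500 = -6666185749/1557500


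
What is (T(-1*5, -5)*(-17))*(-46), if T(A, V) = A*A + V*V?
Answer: 39100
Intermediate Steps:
T(A, V) = A**2 + V**2
(T(-1*5, -5)*(-17))*(-46) = (((-1*5)**2 + (-5)**2)*(-17))*(-46) = (((-5)**2 + 25)*(-17))*(-46) = ((25 + 25)*(-17))*(-46) = (50*(-17))*(-46) = -850*(-46) = 39100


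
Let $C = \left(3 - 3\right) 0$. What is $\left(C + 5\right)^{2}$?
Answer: $25$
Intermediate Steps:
$C = 0$ ($C = 0 \cdot 0 = 0$)
$\left(C + 5\right)^{2} = \left(0 + 5\right)^{2} = 5^{2} = 25$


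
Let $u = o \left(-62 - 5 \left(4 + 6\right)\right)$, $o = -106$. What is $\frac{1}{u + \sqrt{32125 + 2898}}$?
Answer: $\frac{11872}{140909361} - \frac{\sqrt{35023}}{140909361} \approx 8.2925 \cdot 10^{-5}$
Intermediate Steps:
$u = 11872$ ($u = - 106 \left(-62 - 5 \left(4 + 6\right)\right) = - 106 \left(-62 - 50\right) = \left(-106\right) \left(-112\right) = 11872$)
$\frac{1}{u + \sqrt{32125 + 2898}} = \frac{1}{11872 + \sqrt{32125 + 2898}} = \frac{1}{11872 + \sqrt{35023}}$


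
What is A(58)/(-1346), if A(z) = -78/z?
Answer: 39/39034 ≈ 0.00099913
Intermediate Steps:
A(58)/(-1346) = -78/58/(-1346) = -78*1/58*(-1/1346) = -39/29*(-1/1346) = 39/39034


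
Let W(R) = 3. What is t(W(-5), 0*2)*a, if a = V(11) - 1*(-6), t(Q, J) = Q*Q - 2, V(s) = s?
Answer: 119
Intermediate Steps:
t(Q, J) = -2 + Q**2 (t(Q, J) = Q**2 - 2 = -2 + Q**2)
a = 17 (a = 11 - 1*(-6) = 11 + 6 = 17)
t(W(-5), 0*2)*a = (-2 + 3**2)*17 = (-2 + 9)*17 = 7*17 = 119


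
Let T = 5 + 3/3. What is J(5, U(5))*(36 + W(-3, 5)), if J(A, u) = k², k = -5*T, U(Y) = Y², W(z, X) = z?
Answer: 29700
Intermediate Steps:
T = 6 (T = 5 + 3*(⅓) = 5 + 1 = 6)
k = -30 (k = -5*6 = -30)
J(A, u) = 900 (J(A, u) = (-30)² = 900)
J(5, U(5))*(36 + W(-3, 5)) = 900*(36 - 3) = 900*33 = 29700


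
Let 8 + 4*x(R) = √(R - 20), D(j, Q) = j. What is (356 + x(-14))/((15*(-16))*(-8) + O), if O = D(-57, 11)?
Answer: 118/621 + I*√34/7452 ≈ 0.19002 + 0.00078247*I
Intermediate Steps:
O = -57
x(R) = -2 + √(-20 + R)/4 (x(R) = -2 + √(R - 20)/4 = -2 + √(-20 + R)/4)
(356 + x(-14))/((15*(-16))*(-8) + O) = (356 + (-2 + √(-20 - 14)/4))/((15*(-16))*(-8) - 57) = (356 + (-2 + √(-34)/4))/(-240*(-8) - 57) = (356 + (-2 + (I*√34)/4))/(1920 - 57) = (356 + (-2 + I*√34/4))/1863 = (354 + I*√34/4)*(1/1863) = 118/621 + I*√34/7452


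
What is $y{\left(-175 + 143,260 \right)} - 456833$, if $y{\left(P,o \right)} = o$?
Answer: $-456573$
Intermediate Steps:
$y{\left(-175 + 143,260 \right)} - 456833 = 260 - 456833 = -456573$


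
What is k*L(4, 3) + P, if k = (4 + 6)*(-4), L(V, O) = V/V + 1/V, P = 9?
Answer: -41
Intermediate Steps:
L(V, O) = 1 + 1/V
k = -40 (k = 10*(-4) = -40)
k*L(4, 3) + P = -40*(1 + 4)/4 + 9 = -10*5 + 9 = -40*5/4 + 9 = -50 + 9 = -41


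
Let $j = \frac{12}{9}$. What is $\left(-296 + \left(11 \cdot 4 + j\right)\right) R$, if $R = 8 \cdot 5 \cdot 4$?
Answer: $- \frac{120320}{3} \approx -40107.0$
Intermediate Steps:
$R = 160$ ($R = 40 \cdot 4 = 160$)
$j = \frac{4}{3}$ ($j = 12 \cdot \frac{1}{9} = \frac{4}{3} \approx 1.3333$)
$\left(-296 + \left(11 \cdot 4 + j\right)\right) R = \left(-296 + \left(11 \cdot 4 + \frac{4}{3}\right)\right) 160 = \left(-296 + \left(44 + \frac{4}{3}\right)\right) 160 = \left(-296 + \frac{136}{3}\right) 160 = \left(- \frac{752}{3}\right) 160 = - \frac{120320}{3}$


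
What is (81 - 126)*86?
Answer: -3870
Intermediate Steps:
(81 - 126)*86 = -45*86 = -3870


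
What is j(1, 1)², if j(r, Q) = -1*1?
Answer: 1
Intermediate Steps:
j(r, Q) = -1
j(1, 1)² = (-1)² = 1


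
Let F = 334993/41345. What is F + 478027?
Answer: 19764361308/41345 ≈ 4.7804e+5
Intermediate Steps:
F = 334993/41345 (F = 334993*(1/41345) = 334993/41345 ≈ 8.1024)
F + 478027 = 334993/41345 + 478027 = 19764361308/41345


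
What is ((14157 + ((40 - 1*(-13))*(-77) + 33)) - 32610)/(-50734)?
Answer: 22501/50734 ≈ 0.44351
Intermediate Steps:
((14157 + ((40 - 1*(-13))*(-77) + 33)) - 32610)/(-50734) = ((14157 + ((40 + 13)*(-77) + 33)) - 32610)*(-1/50734) = ((14157 + (53*(-77) + 33)) - 32610)*(-1/50734) = ((14157 + (-4081 + 33)) - 32610)*(-1/50734) = ((14157 - 4048) - 32610)*(-1/50734) = (10109 - 32610)*(-1/50734) = -22501*(-1/50734) = 22501/50734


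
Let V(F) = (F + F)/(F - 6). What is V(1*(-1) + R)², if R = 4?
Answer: 4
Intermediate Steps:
V(F) = 2*F/(-6 + F) (V(F) = (2*F)/(-6 + F) = 2*F/(-6 + F))
V(1*(-1) + R)² = (2*(1*(-1) + 4)/(-6 + (1*(-1) + 4)))² = (2*(-1 + 4)/(-6 + (-1 + 4)))² = (2*3/(-6 + 3))² = (2*3/(-3))² = (2*3*(-⅓))² = (-2)² = 4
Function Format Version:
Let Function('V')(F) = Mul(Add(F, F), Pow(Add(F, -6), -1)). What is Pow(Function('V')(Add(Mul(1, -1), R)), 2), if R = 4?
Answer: 4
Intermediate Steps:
Function('V')(F) = Mul(2, F, Pow(Add(-6, F), -1)) (Function('V')(F) = Mul(Mul(2, F), Pow(Add(-6, F), -1)) = Mul(2, F, Pow(Add(-6, F), -1)))
Pow(Function('V')(Add(Mul(1, -1), R)), 2) = Pow(Mul(2, Add(Mul(1, -1), 4), Pow(Add(-6, Add(Mul(1, -1), 4)), -1)), 2) = Pow(Mul(2, Add(-1, 4), Pow(Add(-6, Add(-1, 4)), -1)), 2) = Pow(Mul(2, 3, Pow(Add(-6, 3), -1)), 2) = Pow(Mul(2, 3, Pow(-3, -1)), 2) = Pow(Mul(2, 3, Rational(-1, 3)), 2) = Pow(-2, 2) = 4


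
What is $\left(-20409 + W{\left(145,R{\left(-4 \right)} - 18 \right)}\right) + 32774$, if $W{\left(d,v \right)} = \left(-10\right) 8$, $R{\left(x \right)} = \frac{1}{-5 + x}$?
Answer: $12285$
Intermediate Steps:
$W{\left(d,v \right)} = -80$
$\left(-20409 + W{\left(145,R{\left(-4 \right)} - 18 \right)}\right) + 32774 = \left(-20409 - 80\right) + 32774 = -20489 + 32774 = 12285$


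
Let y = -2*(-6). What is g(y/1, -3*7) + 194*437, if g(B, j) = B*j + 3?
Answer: 84529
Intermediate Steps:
y = 12
g(B, j) = 3 + B*j
g(y/1, -3*7) + 194*437 = (3 + (12/1)*(-3*7)) + 194*437 = (3 + (12*1)*(-21)) + 84778 = (3 + 12*(-21)) + 84778 = (3 - 252) + 84778 = -249 + 84778 = 84529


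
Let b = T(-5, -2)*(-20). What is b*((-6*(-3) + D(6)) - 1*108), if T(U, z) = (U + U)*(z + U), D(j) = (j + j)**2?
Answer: -75600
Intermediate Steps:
D(j) = 4*j**2 (D(j) = (2*j)**2 = 4*j**2)
T(U, z) = 2*U*(U + z) (T(U, z) = (2*U)*(U + z) = 2*U*(U + z))
b = -1400 (b = (2*(-5)*(-5 - 2))*(-20) = (2*(-5)*(-7))*(-20) = 70*(-20) = -1400)
b*((-6*(-3) + D(6)) - 1*108) = -1400*((-6*(-3) + 4*6**2) - 1*108) = -1400*((18 + 4*36) - 108) = -1400*((18 + 144) - 108) = -1400*(162 - 108) = -1400*54 = -75600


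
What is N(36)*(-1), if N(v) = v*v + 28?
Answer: -1324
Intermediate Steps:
N(v) = 28 + v² (N(v) = v² + 28 = 28 + v²)
N(36)*(-1) = (28 + 36²)*(-1) = (28 + 1296)*(-1) = 1324*(-1) = -1324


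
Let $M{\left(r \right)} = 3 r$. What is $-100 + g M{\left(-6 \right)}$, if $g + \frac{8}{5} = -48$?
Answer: $\frac{3964}{5} \approx 792.8$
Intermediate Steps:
$g = - \frac{248}{5}$ ($g = - \frac{8}{5} - 48 = - \frac{248}{5} \approx -49.6$)
$-100 + g M{\left(-6 \right)} = -100 - \frac{248 \cdot 3 \left(-6\right)}{5} = -100 - - \frac{4464}{5} = -100 + \frac{4464}{5} = \frac{3964}{5}$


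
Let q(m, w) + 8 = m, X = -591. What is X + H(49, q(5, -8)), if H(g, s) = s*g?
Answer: -738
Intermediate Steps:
q(m, w) = -8 + m
H(g, s) = g*s
X + H(49, q(5, -8)) = -591 + 49*(-8 + 5) = -591 + 49*(-3) = -591 - 147 = -738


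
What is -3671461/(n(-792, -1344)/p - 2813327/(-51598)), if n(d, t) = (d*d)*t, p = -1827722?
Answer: -173121868669481758/24320651435531 ≈ -7118.3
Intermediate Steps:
n(d, t) = t*d² (n(d, t) = d²*t = t*d²)
-3671461/(n(-792, -1344)/p - 2813327/(-51598)) = -3671461/(-1344*(-792)²/(-1827722) - 2813327/(-51598)) = -3671461/(-1344*627264*(-1/1827722) - 2813327*(-1/51598)) = -3671461/(-843042816*(-1/1827722) + 2813327/51598) = -3671461/(421521408/913861 + 2813327/51598) = -3671461/24320651435531/47153399878 = -3671461*47153399878/24320651435531 = -173121868669481758/24320651435531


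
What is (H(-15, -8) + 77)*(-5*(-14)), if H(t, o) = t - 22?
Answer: 2800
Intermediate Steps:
H(t, o) = -22 + t
(H(-15, -8) + 77)*(-5*(-14)) = ((-22 - 15) + 77)*(-5*(-14)) = (-37 + 77)*70 = 40*70 = 2800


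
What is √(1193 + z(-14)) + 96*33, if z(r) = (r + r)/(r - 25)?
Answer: 3168 + √1815645/39 ≈ 3202.6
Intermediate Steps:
z(r) = 2*r/(-25 + r) (z(r) = (2*r)/(-25 + r) = 2*r/(-25 + r))
√(1193 + z(-14)) + 96*33 = √(1193 + 2*(-14)/(-25 - 14)) + 96*33 = √(1193 + 2*(-14)/(-39)) + 3168 = √(1193 + 2*(-14)*(-1/39)) + 3168 = √(1193 + 28/39) + 3168 = √(46555/39) + 3168 = √1815645/39 + 3168 = 3168 + √1815645/39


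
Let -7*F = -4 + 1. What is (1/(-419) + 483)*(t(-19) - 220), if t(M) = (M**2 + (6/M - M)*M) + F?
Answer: -302552120/2933 ≈ -1.0315e+5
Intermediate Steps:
F = 3/7 (F = -(-4 + 1)/7 = -1/7*(-3) = 3/7 ≈ 0.42857)
t(M) = 3/7 + M**2 + M*(-M + 6/M) (t(M) = (M**2 + (6/M - M)*M) + 3/7 = (M**2 + (-M + 6/M)*M) + 3/7 = (M**2 + M*(-M + 6/M)) + 3/7 = 3/7 + M**2 + M*(-M + 6/M))
(1/(-419) + 483)*(t(-19) - 220) = (1/(-419) + 483)*(45/7 - 220) = (-1/419 + 483)*(-1495/7) = (202376/419)*(-1495/7) = -302552120/2933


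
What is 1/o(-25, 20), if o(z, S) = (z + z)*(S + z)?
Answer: 1/250 ≈ 0.0040000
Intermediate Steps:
o(z, S) = 2*z*(S + z) (o(z, S) = (2*z)*(S + z) = 2*z*(S + z))
1/o(-25, 20) = 1/(2*(-25)*(20 - 25)) = 1/(2*(-25)*(-5)) = 1/250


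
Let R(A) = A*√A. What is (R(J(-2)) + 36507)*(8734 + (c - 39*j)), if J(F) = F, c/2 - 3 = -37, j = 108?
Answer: 162602178 - 8908*I*√2 ≈ 1.626e+8 - 12598.0*I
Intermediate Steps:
c = -68 (c = 6 + 2*(-37) = 6 - 74 = -68)
R(A) = A^(3/2)
(R(J(-2)) + 36507)*(8734 + (c - 39*j)) = ((-2)^(3/2) + 36507)*(8734 + (-68 - 39*108)) = (-2*I*√2 + 36507)*(8734 + (-68 - 4212)) = (36507 - 2*I*√2)*(8734 - 4280) = (36507 - 2*I*√2)*4454 = 162602178 - 8908*I*√2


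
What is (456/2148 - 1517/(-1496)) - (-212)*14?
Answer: 795111303/267784 ≈ 2969.2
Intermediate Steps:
(456/2148 - 1517/(-1496)) - (-212)*14 = (456*(1/2148) - 1517*(-1/1496)) - 1*(-2968) = (38/179 + 1517/1496) + 2968 = 328391/267784 + 2968 = 795111303/267784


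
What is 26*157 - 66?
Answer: 4016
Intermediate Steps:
26*157 - 66 = 4082 - 66 = 4016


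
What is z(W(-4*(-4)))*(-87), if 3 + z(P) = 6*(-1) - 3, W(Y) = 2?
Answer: 1044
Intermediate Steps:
z(P) = -12 (z(P) = -3 + (6*(-1) - 3) = -3 + (-6 - 3) = -3 - 9 = -12)
z(W(-4*(-4)))*(-87) = -12*(-87) = 1044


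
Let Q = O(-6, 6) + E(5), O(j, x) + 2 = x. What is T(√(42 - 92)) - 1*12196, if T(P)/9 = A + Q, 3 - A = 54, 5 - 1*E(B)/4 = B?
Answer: -12619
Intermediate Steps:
E(B) = 20 - 4*B
A = -51 (A = 3 - 1*54 = 3 - 54 = -51)
O(j, x) = -2 + x
Q = 4 (Q = (-2 + 6) + (20 - 4*5) = 4 + (20 - 20) = 4 + 0 = 4)
T(P) = -423 (T(P) = 9*(-51 + 4) = 9*(-47) = -423)
T(√(42 - 92)) - 1*12196 = -423 - 1*12196 = -423 - 12196 = -12619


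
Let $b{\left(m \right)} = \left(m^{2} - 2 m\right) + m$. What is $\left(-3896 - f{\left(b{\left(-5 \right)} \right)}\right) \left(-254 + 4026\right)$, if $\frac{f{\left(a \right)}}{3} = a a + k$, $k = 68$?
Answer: $-25649600$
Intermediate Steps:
$b{\left(m \right)} = m^{2} - m$
$f{\left(a \right)} = 204 + 3 a^{2}$ ($f{\left(a \right)} = 3 \left(a a + 68\right) = 3 \left(a^{2} + 68\right) = 3 \left(68 + a^{2}\right) = 204 + 3 a^{2}$)
$\left(-3896 - f{\left(b{\left(-5 \right)} \right)}\right) \left(-254 + 4026\right) = \left(-3896 - \left(204 + 3 \left(- 5 \left(-1 - 5\right)\right)^{2}\right)\right) \left(-254 + 4026\right) = \left(-3896 - \left(204 + 3 \left(\left(-5\right) \left(-6\right)\right)^{2}\right)\right) 3772 = \left(-3896 - \left(204 + 3 \cdot 30^{2}\right)\right) 3772 = \left(-3896 - \left(204 + 3 \cdot 900\right)\right) 3772 = \left(-3896 - \left(204 + 2700\right)\right) 3772 = \left(-3896 - 2904\right) 3772 = \left(-6800\right) 3772 = -25649600$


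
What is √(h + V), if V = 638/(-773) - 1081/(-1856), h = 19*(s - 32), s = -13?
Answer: 13*I*√162756274715/179336 ≈ 29.245*I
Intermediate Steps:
h = -855 (h = 19*(-13 - 32) = 19*(-45) = -855)
V = -348515/1434688 (V = 638*(-1/773) - 1081*(-1/1856) = -638/773 + 1081/1856 = -348515/1434688 ≈ -0.24292)
√(h + V) = √(-855 - 348515/1434688) = √(-1227006755/1434688) = 13*I*√162756274715/179336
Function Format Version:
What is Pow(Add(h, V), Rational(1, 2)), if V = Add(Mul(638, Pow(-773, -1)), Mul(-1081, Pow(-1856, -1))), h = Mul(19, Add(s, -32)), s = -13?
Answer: Mul(Rational(13, 179336), I, Pow(162756274715, Rational(1, 2))) ≈ Mul(29.245, I)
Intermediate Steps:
h = -855 (h = Mul(19, Add(-13, -32)) = Mul(19, -45) = -855)
V = Rational(-348515, 1434688) (V = Add(Mul(638, Rational(-1, 773)), Mul(-1081, Rational(-1, 1856))) = Add(Rational(-638, 773), Rational(1081, 1856)) = Rational(-348515, 1434688) ≈ -0.24292)
Pow(Add(h, V), Rational(1, 2)) = Pow(Add(-855, Rational(-348515, 1434688)), Rational(1, 2)) = Pow(Rational(-1227006755, 1434688), Rational(1, 2)) = Mul(Rational(13, 179336), I, Pow(162756274715, Rational(1, 2)))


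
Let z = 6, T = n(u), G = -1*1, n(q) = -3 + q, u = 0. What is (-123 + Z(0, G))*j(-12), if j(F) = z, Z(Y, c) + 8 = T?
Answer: -804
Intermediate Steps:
G = -1
T = -3 (T = -3 + 0 = -3)
Z(Y, c) = -11 (Z(Y, c) = -8 - 3 = -11)
j(F) = 6
(-123 + Z(0, G))*j(-12) = (-123 - 11)*6 = -134*6 = -804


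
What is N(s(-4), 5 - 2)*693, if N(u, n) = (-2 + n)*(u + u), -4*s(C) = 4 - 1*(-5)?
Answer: -6237/2 ≈ -3118.5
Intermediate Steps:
s(C) = -9/4 (s(C) = -(4 - 1*(-5))/4 = -(4 + 5)/4 = -1/4*9 = -9/4)
N(u, n) = 2*u*(-2 + n) (N(u, n) = (-2 + n)*(2*u) = 2*u*(-2 + n))
N(s(-4), 5 - 2)*693 = (2*(-9/4)*(-2 + (5 - 2)))*693 = (2*(-9/4)*(-2 + 3))*693 = (2*(-9/4)*1)*693 = -9/2*693 = -6237/2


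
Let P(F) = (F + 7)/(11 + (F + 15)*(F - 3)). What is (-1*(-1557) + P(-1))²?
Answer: 545362609/225 ≈ 2.4238e+6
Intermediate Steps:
P(F) = (7 + F)/(11 + (-3 + F)*(15 + F)) (P(F) = (7 + F)/(11 + (15 + F)*(-3 + F)) = (7 + F)/(11 + (-3 + F)*(15 + F)))
(-1*(-1557) + P(-1))² = (-1*(-1557) + (7 - 1)/(-34 + (-1)² + 12*(-1)))² = (1557 + 6/(-34 + 1 - 12))² = (1557 + 6/(-45))² = (1557 - 1/45*6)² = (1557 - 2/15)² = (23353/15)² = 545362609/225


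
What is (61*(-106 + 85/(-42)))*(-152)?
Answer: 21033532/21 ≈ 1.0016e+6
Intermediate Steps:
(61*(-106 + 85/(-42)))*(-152) = (61*(-106 + 85*(-1/42)))*(-152) = (61*(-106 - 85/42))*(-152) = (61*(-4537/42))*(-152) = -276757/42*(-152) = 21033532/21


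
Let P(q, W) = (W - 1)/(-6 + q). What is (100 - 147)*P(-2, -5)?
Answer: -141/4 ≈ -35.250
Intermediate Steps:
P(q, W) = (-1 + W)/(-6 + q)
(100 - 147)*P(-2, -5) = (100 - 147)*((-1 - 5)/(-6 - 2)) = -47*(-6)/(-8) = -(-47)*(-6)/8 = -47*¾ = -141/4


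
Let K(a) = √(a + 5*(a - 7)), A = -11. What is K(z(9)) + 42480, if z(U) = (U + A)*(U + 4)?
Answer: 42480 + I*√191 ≈ 42480.0 + 13.82*I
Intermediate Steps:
z(U) = (-11 + U)*(4 + U) (z(U) = (U - 11)*(U + 4) = (-11 + U)*(4 + U))
K(a) = √(-35 + 6*a) (K(a) = √(a + 5*(-7 + a)) = √(a + (-35 + 5*a)) = √(-35 + 6*a))
K(z(9)) + 42480 = √(-35 + 6*(-44 + 9² - 7*9)) + 42480 = √(-35 + 6*(-44 + 81 - 63)) + 42480 = √(-35 + 6*(-26)) + 42480 = √(-35 - 156) + 42480 = √(-191) + 42480 = I*√191 + 42480 = 42480 + I*√191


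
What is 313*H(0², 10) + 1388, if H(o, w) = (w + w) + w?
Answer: 10778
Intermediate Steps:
H(o, w) = 3*w (H(o, w) = 2*w + w = 3*w)
313*H(0², 10) + 1388 = 313*(3*10) + 1388 = 313*30 + 1388 = 9390 + 1388 = 10778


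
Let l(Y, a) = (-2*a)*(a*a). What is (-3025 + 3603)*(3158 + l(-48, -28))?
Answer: 27201836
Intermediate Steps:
l(Y, a) = -2*a**3 (l(Y, a) = (-2*a)*a**2 = -2*a**3)
(-3025 + 3603)*(3158 + l(-48, -28)) = (-3025 + 3603)*(3158 - 2*(-28)**3) = 578*(3158 - 2*(-21952)) = 578*(3158 + 43904) = 578*47062 = 27201836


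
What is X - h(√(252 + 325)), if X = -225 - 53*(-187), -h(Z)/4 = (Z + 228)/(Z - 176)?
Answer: 294281894/30399 - 1616*√577/30399 ≈ 9679.4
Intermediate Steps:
h(Z) = -4*(228 + Z)/(-176 + Z) (h(Z) = -4*(Z + 228)/(Z - 176) = -4*(228 + Z)/(-176 + Z))
X = 9686 (X = -225 + 9911 = 9686)
X - h(√(252 + 325)) = 9686 - 4*(-228 - √(252 + 325))/(-176 + √(252 + 325)) = 9686 - 4*(-228 - √577)/(-176 + √577)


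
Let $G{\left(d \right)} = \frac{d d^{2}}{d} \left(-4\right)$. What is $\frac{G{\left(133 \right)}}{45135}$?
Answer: $- \frac{70756}{45135} \approx -1.5677$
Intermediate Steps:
$G{\left(d \right)} = - 4 d^{2}$ ($G{\left(d \right)} = \frac{d^{3}}{d} \left(-4\right) = d^{2} \left(-4\right) = - 4 d^{2}$)
$\frac{G{\left(133 \right)}}{45135} = \frac{\left(-4\right) 133^{2}}{45135} = \left(-4\right) 17689 \cdot \frac{1}{45135} = \left(-70756\right) \frac{1}{45135} = - \frac{70756}{45135}$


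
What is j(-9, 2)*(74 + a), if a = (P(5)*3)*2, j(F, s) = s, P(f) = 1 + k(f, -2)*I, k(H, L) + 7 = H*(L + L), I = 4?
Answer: -1136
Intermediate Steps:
k(H, L) = -7 + 2*H*L (k(H, L) = -7 + H*(L + L) = -7 + H*(2*L) = -7 + 2*H*L)
P(f) = -27 - 16*f (P(f) = 1 + (-7 + 2*f*(-2))*4 = 1 + (-7 - 4*f)*4 = 1 + (-28 - 16*f) = -27 - 16*f)
a = -642 (a = ((-27 - 16*5)*3)*2 = ((-27 - 80)*3)*2 = -107*3*2 = -321*2 = -642)
j(-9, 2)*(74 + a) = 2*(74 - 642) = 2*(-568) = -1136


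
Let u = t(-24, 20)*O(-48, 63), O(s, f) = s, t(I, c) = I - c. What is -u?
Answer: -2112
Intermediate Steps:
u = 2112 (u = (-24 - 1*20)*(-48) = (-24 - 20)*(-48) = -44*(-48) = 2112)
-u = -1*2112 = -2112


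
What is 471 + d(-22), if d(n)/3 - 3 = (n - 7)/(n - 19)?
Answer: 19767/41 ≈ 482.12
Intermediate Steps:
d(n) = 9 + 3*(-7 + n)/(-19 + n) (d(n) = 9 + 3*((n - 7)/(n - 19)) = 9 + 3*((-7 + n)/(-19 + n)) = 9 + 3*(-7 + n)/(-19 + n))
471 + d(-22) = 471 + 12*(-16 - 22)/(-19 - 22) = 471 + 12*(-38)/(-41) = 471 + 12*(-1/41)*(-38) = 471 + 456/41 = 19767/41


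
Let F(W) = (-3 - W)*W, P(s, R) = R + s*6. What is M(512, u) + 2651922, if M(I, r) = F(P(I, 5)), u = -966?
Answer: -6825238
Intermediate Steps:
P(s, R) = R + 6*s
F(W) = W*(-3 - W)
M(I, r) = -(5 + 6*I)*(8 + 6*I) (M(I, r) = -(5 + 6*I)*(3 + (5 + 6*I)) = -(5 + 6*I)*(8 + 6*I))
M(512, u) + 2651922 = (-40 - 78*512 - 36*512²) + 2651922 = (-40 - 39936 - 36*262144) + 2651922 = (-40 - 39936 - 9437184) + 2651922 = -9477160 + 2651922 = -6825238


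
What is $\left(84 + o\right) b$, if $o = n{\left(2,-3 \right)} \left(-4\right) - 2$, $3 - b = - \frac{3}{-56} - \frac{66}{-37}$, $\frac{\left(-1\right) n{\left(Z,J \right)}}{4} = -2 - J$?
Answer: $\frac{16863}{148} \approx 113.94$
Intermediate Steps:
$n{\left(Z,J \right)} = 8 + 4 J$ ($n{\left(Z,J \right)} = - 4 \left(-2 - J\right) = 8 + 4 J$)
$b = \frac{2409}{2072}$ ($b = 3 - \left(- \frac{3}{-56} - \frac{66}{-37}\right) = 3 - \left(\left(-3\right) \left(- \frac{1}{56}\right) - - \frac{66}{37}\right) = 3 - \left(\frac{3}{56} + \frac{66}{37}\right) = 3 - \frac{3807}{2072} = \frac{2409}{2072} \approx 1.1626$)
$o = 14$ ($o = \left(8 + 4 \left(-3\right)\right) \left(-4\right) - 2 = \left(8 - 12\right) \left(-4\right) - 2 = \left(-4\right) \left(-4\right) - 2 = 16 - 2 = 14$)
$\left(84 + o\right) b = \left(84 + 14\right) \frac{2409}{2072} = 98 \cdot \frac{2409}{2072} = \frac{16863}{148}$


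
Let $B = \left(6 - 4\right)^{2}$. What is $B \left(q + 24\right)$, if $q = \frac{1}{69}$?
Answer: $\frac{6628}{69} \approx 96.058$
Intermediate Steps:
$B = 4$ ($B = 2^{2} = 4$)
$q = \frac{1}{69} \approx 0.014493$
$B \left(q + 24\right) = 4 \left(\frac{1}{69} + 24\right) = 4 \cdot \frac{1657}{69} = \frac{6628}{69}$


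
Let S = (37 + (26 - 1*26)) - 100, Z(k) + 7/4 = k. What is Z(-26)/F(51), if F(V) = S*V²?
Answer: 37/218484 ≈ 0.00016935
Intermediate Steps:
Z(k) = -7/4 + k
S = -63 (S = (37 + (26 - 26)) - 100 = (37 + 0) - 100 = 37 - 100 = -63)
F(V) = -63*V²
Z(-26)/F(51) = (-7/4 - 26)/((-63*51²)) = -111/(4*((-63*2601))) = -111/4/(-163863) = -111/4*(-1/163863) = 37/218484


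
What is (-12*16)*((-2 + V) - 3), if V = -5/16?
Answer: 1020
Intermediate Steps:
V = -5/16 (V = -5*1/16 = -5/16 ≈ -0.31250)
(-12*16)*((-2 + V) - 3) = (-12*16)*((-2 - 5/16) - 3) = -192*(-37/16 - 3) = -192*(-85/16) = 1020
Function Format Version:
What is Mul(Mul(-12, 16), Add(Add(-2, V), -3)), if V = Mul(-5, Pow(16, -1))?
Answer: 1020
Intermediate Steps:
V = Rational(-5, 16) (V = Mul(-5, Rational(1, 16)) = Rational(-5, 16) ≈ -0.31250)
Mul(Mul(-12, 16), Add(Add(-2, V), -3)) = Mul(Mul(-12, 16), Add(Add(-2, Rational(-5, 16)), -3)) = Mul(-192, Add(Rational(-37, 16), -3)) = Mul(-192, Rational(-85, 16)) = 1020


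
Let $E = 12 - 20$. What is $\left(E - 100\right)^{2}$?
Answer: $11664$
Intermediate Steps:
$E = -8$
$\left(E - 100\right)^{2} = \left(-8 - 100\right)^{2} = \left(-108\right)^{2} = 11664$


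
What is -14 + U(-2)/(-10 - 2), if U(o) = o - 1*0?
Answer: -83/6 ≈ -13.833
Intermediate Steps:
U(o) = o (U(o) = o + 0 = o)
-14 + U(-2)/(-10 - 2) = -14 - 2/(-10 - 2) = -14 - 2/(-12) = -14 - 1/12*(-2) = -14 + 1/6 = -83/6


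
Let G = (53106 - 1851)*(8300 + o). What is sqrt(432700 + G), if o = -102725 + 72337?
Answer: 2*I*sqrt(282921935) ≈ 33641.0*I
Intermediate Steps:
o = -30388
G = -1132120440 (G = (53106 - 1851)*(8300 - 30388) = 51255*(-22088) = -1132120440)
sqrt(432700 + G) = sqrt(432700 - 1132120440) = sqrt(-1131687740) = 2*I*sqrt(282921935)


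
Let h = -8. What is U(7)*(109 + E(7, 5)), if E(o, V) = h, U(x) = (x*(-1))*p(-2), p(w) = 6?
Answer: -4242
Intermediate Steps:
U(x) = -6*x (U(x) = (x*(-1))*6 = -x*6 = -6*x)
E(o, V) = -8
U(7)*(109 + E(7, 5)) = (-6*7)*(109 - 8) = -42*101 = -4242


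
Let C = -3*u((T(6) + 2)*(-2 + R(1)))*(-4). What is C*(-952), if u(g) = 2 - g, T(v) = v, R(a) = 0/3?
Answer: -205632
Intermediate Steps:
R(a) = 0 (R(a) = 0*(⅓) = 0)
C = 216 (C = -3*(2 - (6 + 2)*(-2 + 0))*(-4) = -3*(2 - 8*(-2))*(-4) = -3*(2 - 1*(-16))*(-4) = -3*(2 + 16)*(-4) = -3*18*(-4) = -54*(-4) = 216)
C*(-952) = 216*(-952) = -205632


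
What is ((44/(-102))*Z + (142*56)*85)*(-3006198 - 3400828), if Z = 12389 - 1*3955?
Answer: -219673676849672/51 ≈ -4.3073e+12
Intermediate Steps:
Z = 8434 (Z = 12389 - 3955 = 8434)
((44/(-102))*Z + (142*56)*85)*(-3006198 - 3400828) = ((44/(-102))*8434 + (142*56)*85)*(-3006198 - 3400828) = ((44*(-1/102))*8434 + 7952*85)*(-6407026) = (-22/51*8434 + 675920)*(-6407026) = (-185548/51 + 675920)*(-6407026) = (34286372/51)*(-6407026) = -219673676849672/51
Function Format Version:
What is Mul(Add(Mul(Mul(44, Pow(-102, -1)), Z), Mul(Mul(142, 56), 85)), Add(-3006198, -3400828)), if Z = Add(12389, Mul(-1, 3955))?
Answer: Rational(-219673676849672, 51) ≈ -4.3073e+12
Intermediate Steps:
Z = 8434 (Z = Add(12389, -3955) = 8434)
Mul(Add(Mul(Mul(44, Pow(-102, -1)), Z), Mul(Mul(142, 56), 85)), Add(-3006198, -3400828)) = Mul(Add(Mul(Mul(44, Pow(-102, -1)), 8434), Mul(Mul(142, 56), 85)), Add(-3006198, -3400828)) = Mul(Add(Mul(Mul(44, Rational(-1, 102)), 8434), Mul(7952, 85)), -6407026) = Mul(Add(Mul(Rational(-22, 51), 8434), 675920), -6407026) = Mul(Add(Rational(-185548, 51), 675920), -6407026) = Mul(Rational(34286372, 51), -6407026) = Rational(-219673676849672, 51)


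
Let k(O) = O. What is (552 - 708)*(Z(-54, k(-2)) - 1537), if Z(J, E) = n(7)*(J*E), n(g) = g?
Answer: 121836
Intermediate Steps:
Z(J, E) = 7*E*J (Z(J, E) = 7*(J*E) = 7*(E*J) = 7*E*J)
(552 - 708)*(Z(-54, k(-2)) - 1537) = (552 - 708)*(7*(-2)*(-54) - 1537) = -156*(756 - 1537) = -156*(-781) = 121836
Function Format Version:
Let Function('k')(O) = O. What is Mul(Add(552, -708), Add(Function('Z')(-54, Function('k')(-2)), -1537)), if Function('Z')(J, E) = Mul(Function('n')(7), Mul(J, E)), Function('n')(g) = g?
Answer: 121836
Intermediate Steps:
Function('Z')(J, E) = Mul(7, E, J) (Function('Z')(J, E) = Mul(7, Mul(J, E)) = Mul(7, Mul(E, J)) = Mul(7, E, J))
Mul(Add(552, -708), Add(Function('Z')(-54, Function('k')(-2)), -1537)) = Mul(Add(552, -708), Add(Mul(7, -2, -54), -1537)) = Mul(-156, Add(756, -1537)) = Mul(-156, -781) = 121836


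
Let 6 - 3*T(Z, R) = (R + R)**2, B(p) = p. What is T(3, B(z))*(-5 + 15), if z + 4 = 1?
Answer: -100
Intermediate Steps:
z = -3 (z = -4 + 1 = -3)
T(Z, R) = 2 - 4*R**2/3 (T(Z, R) = 2 - (R + R)**2/3 = 2 - 4*R**2/3)
T(3, B(z))*(-5 + 15) = (2 - 4/3*(-3)**2)*(-5 + 15) = (2 - 4/3*9)*10 = (2 - 12)*10 = -10*10 = -100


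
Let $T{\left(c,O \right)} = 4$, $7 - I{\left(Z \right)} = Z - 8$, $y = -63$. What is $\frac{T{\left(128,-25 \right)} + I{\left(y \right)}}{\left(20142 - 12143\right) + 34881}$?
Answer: $\frac{41}{21440} \approx 0.0019123$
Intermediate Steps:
$I{\left(Z \right)} = 15 - Z$ ($I{\left(Z \right)} = 7 - \left(Z - 8\right) = 7 - \left(-8 + Z\right) = 15 - Z$)
$\frac{T{\left(128,-25 \right)} + I{\left(y \right)}}{\left(20142 - 12143\right) + 34881} = \frac{4 + \left(15 - -63\right)}{\left(20142 - 12143\right) + 34881} = \frac{4 + \left(15 + 63\right)}{\left(20142 - 12143\right) + 34881} = \frac{4 + 78}{7999 + 34881} = \frac{82}{42880} = 82 \cdot \frac{1}{42880} = \frac{41}{21440}$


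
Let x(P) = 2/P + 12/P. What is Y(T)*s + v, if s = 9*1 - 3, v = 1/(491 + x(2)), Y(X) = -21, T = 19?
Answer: -62747/498 ≈ -126.00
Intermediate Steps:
x(P) = 14/P
v = 1/498 (v = 1/(491 + 14/2) = 1/(491 + 14*(½)) = 1/(491 + 7) = 1/498 ≈ 0.0020080)
s = 6 (s = 9 - 3 = 6)
Y(T)*s + v = -21*6 + 1/498 = -126 + 1/498 = -62747/498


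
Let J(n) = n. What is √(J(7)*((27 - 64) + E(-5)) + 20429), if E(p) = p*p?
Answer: √20345 ≈ 142.64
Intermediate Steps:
E(p) = p²
√(J(7)*((27 - 64) + E(-5)) + 20429) = √(7*((27 - 64) + (-5)²) + 20429) = √(7*(-37 + 25) + 20429) = √(7*(-12) + 20429) = √(-84 + 20429) = √20345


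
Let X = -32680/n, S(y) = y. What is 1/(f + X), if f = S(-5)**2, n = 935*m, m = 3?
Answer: 561/7489 ≈ 0.074910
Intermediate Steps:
n = 2805 (n = 935*3 = 2805)
f = 25 (f = (-5)**2 = 25)
X = -6536/561 (X = -32680/2805 = -32680*1/2805 = -6536/561 ≈ -11.651)
1/(f + X) = 1/(25 - 6536/561) = 1/(7489/561) = 561/7489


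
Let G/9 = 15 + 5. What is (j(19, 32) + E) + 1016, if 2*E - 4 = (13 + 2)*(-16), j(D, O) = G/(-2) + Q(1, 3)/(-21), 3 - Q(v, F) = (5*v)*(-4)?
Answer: 16945/21 ≈ 806.90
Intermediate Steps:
Q(v, F) = 3 + 20*v (Q(v, F) = 3 - 5*v*(-4) = 3 - (-20)*v = 3 + 20*v)
G = 180 (G = 9*(15 + 5) = 9*20 = 180)
j(D, O) = -1913/21 (j(D, O) = 180/(-2) + (3 + 20*1)/(-21) = 180*(-½) + (3 + 20)*(-1/21) = -90 + 23*(-1/21) = -90 - 23/21 = -1913/21)
E = -118 (E = 2 + ((13 + 2)*(-16))/2 = 2 + (15*(-16))/2 = 2 + (½)*(-240) = 2 - 120 = -118)
(j(19, 32) + E) + 1016 = (-1913/21 - 118) + 1016 = -4391/21 + 1016 = 16945/21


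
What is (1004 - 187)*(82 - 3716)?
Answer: -2968978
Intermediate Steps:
(1004 - 187)*(82 - 3716) = 817*(-3634) = -2968978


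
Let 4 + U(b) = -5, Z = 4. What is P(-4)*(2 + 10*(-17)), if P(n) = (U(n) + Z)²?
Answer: -4200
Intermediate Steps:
U(b) = -9 (U(b) = -4 - 5 = -9)
P(n) = 25 (P(n) = (-9 + 4)² = (-5)² = 25)
P(-4)*(2 + 10*(-17)) = 25*(2 + 10*(-17)) = 25*(2 - 170) = 25*(-168) = -4200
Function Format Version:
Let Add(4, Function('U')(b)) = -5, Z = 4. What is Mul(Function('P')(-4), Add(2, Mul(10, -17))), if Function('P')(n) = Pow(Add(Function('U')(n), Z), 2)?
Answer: -4200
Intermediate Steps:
Function('U')(b) = -9 (Function('U')(b) = Add(-4, -5) = -9)
Function('P')(n) = 25 (Function('P')(n) = Pow(Add(-9, 4), 2) = Pow(-5, 2) = 25)
Mul(Function('P')(-4), Add(2, Mul(10, -17))) = Mul(25, Add(2, Mul(10, -17))) = Mul(25, Add(2, -170)) = Mul(25, -168) = -4200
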